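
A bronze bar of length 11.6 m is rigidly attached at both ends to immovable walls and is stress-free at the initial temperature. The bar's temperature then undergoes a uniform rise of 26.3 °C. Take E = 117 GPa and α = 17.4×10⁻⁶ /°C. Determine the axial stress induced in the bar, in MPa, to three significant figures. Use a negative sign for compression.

Free thermal expansion αLΔT = 17.4e-6 · 11600 · 26.3 = 5.308 mm.
The walls impose strain ε = −(5.308)/11600 = -4.5762e-04; σ = Eε = 117000 · -4.5762e-04 = -53.54 MPa.

-53.5 MPa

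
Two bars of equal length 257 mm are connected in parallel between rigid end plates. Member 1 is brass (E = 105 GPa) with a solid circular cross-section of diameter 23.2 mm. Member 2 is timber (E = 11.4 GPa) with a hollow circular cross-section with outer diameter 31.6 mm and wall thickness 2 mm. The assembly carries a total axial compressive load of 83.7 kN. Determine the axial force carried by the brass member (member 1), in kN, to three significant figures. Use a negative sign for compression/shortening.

A_1 = 422.7 mm².
A_2 = 186 mm².
Equal strain + equilibrium ⇒ each member carries load in proportion to AE: A₁E₁ = 44390000 N, A₂E₂ = 2120000 N, ΣAE = 46510000 N.
F₁ = P·A₁E₁/ΣAE = -83700·44390000/46510000 = -79880 N.

-79.9 kN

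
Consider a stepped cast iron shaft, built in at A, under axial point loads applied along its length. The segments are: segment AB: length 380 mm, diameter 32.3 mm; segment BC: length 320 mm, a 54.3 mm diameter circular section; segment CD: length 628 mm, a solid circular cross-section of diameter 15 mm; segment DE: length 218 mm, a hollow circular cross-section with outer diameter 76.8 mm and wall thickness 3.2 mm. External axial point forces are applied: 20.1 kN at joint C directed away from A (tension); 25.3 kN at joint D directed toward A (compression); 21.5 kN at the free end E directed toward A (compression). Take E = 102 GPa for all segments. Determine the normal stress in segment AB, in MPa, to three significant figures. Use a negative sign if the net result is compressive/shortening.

-32.6 MPa

Internal axial forces (sectioning from the free end, tension +): N_DE = -21.5 kN, N_CD = -46.8 kN, N_BC = -26.7 kN, N_AB = -26.7 kN.
A_AB = 819.4 mm².
σ_AB = N_AB/A_AB = -26700/819.4 = -32.58 MPa.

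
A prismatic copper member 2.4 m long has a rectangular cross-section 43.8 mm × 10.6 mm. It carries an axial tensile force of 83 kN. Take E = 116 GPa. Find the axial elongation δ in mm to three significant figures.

A = 464.3 mm².
δ_mech = NL/(AE) = 83000·2400/(464.3·116000) = 3.699 mm.

3.70 mm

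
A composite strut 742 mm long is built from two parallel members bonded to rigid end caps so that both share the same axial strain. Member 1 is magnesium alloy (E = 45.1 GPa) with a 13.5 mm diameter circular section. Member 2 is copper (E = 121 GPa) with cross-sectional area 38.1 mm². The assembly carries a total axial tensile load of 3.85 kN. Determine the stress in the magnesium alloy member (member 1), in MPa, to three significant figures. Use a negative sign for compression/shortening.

A_1 = 143.1 mm².
Equal strain + equilibrium ⇒ each member carries load in proportion to AE: A₁E₁ = 6456000 N, A₂E₂ = 4610000 N, ΣAE = 11070000 N.
σ₁ = P·E₁/ΣAE = 3850·45100/11070000 = 15.69 MPa.

15.7 MPa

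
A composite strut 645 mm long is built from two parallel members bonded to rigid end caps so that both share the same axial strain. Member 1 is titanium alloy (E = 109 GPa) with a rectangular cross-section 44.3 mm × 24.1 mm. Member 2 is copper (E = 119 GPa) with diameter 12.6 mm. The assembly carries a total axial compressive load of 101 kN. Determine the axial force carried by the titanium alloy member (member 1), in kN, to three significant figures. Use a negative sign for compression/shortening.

A_1 = 1068 mm².
A_2 = 124.7 mm².
Equal strain + equilibrium ⇒ each member carries load in proportion to AE: A₁E₁ = 116400000 N, A₂E₂ = 14840000 N, ΣAE = 131200000 N.
F₁ = P·A₁E₁/ΣAE = -101000·116400000/131200000 = -89580 N.

-89.6 kN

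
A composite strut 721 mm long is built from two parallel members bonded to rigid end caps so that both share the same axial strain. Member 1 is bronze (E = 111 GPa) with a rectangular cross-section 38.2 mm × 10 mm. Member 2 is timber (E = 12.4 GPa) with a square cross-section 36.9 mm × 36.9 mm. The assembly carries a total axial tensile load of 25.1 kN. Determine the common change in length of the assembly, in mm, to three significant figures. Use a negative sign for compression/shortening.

A_1 = 382 mm².
A_2 = 1362 mm².
Equal strain + equilibrium ⇒ each member carries load in proportion to AE: A₁E₁ = 42400000 N, A₂E₂ = 16880000 N, ΣAE = 59290000 N.
δ = PL/ΣAE = 25100·721/59290000 = 0.3053 mm.

0.305 mm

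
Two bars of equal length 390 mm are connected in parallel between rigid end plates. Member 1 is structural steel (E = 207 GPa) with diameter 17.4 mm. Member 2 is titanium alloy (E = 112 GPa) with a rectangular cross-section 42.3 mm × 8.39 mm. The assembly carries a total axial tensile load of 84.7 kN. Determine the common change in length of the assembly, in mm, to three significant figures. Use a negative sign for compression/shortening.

A_1 = 237.8 mm².
A_2 = 354.9 mm².
Equal strain + equilibrium ⇒ each member carries load in proportion to AE: A₁E₁ = 49220000 N, A₂E₂ = 39750000 N, ΣAE = 88970000 N.
δ = PL/ΣAE = 84700·390/88970000 = 0.3713 mm.

0.371 mm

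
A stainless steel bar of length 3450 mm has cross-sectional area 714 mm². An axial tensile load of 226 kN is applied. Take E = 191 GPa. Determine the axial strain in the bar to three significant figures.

0.00166

σ = N/A = 316.5 MPa; ε = σ/E = 316.5/191000 = 1.657e-03.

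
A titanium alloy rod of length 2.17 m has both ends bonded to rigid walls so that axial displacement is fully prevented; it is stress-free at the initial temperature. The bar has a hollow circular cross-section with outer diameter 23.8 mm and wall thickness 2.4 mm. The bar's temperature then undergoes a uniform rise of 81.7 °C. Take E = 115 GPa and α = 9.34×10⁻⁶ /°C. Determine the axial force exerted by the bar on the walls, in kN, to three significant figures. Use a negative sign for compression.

Free thermal expansion αLΔT = 9.34e-6 · 2170 · 81.7 = 1.656 mm.
The walls impose strain ε = −(1.656)/2170 = -7.6308e-04; σ = Eε = 115000 · -7.6308e-04 = -87.75 MPa.
Wall reaction R = σ·A = -87.75·161.4 = -14160 N = -14.16 kN.

-14.2 kN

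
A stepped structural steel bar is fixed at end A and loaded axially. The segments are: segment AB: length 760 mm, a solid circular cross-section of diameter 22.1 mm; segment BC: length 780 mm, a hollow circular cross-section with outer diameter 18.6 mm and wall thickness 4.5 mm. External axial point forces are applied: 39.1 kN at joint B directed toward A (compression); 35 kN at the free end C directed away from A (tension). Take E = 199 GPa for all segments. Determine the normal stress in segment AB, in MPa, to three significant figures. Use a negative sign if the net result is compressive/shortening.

-10.7 MPa

Internal axial forces (sectioning from the free end, tension +): N_BC = 35 kN, N_AB = -4.1 kN.
A_AB = 383.6 mm².
σ_AB = N_AB/A_AB = -4100/383.6 = -10.69 MPa.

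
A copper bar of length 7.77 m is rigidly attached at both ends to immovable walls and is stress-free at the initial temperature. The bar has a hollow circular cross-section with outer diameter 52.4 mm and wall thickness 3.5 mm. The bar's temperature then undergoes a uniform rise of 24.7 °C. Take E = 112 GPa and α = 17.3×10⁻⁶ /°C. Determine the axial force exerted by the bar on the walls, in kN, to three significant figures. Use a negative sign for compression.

Free thermal expansion αLΔT = 17.3e-6 · 7770 · 24.7 = 3.32 mm.
The walls impose strain ε = −(3.32)/7770 = -4.2731e-04; σ = Eε = 112000 · -4.2731e-04 = -47.86 MPa.
Wall reaction R = σ·A = -47.86·537.7 = -25730 N = -25.73 kN.

-25.7 kN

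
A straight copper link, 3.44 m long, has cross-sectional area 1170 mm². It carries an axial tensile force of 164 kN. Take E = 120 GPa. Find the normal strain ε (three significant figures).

σ = N/A = 140.2 MPa; ε = σ/E = 140.2/120000 = 1.168e-03.

0.00117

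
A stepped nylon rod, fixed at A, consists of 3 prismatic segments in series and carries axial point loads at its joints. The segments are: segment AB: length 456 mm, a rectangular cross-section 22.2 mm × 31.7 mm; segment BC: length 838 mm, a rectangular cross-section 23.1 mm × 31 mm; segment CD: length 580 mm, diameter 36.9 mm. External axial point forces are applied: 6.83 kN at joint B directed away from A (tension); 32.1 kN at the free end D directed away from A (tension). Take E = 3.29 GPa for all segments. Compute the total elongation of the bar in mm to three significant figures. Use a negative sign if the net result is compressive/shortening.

Internal axial forces (sectioning from the free end, tension +): N_CD = 32.1 kN, N_BC = 32.1 kN, N_AB = 38.93 kN.
A_AB = 703.7 mm².
A_BC = 716.1 mm².
A_CD = 1069 mm².
δ_AB = 38930·456/(703.7·3290) = 7.667 mm
δ_BC = 32100·838/(716.1·3290) = 11.42 mm
δ_CD = 32100·580/(1069·3290) = 5.292 mm
δ = Σδ_i = 24.38 mm.

24.4 mm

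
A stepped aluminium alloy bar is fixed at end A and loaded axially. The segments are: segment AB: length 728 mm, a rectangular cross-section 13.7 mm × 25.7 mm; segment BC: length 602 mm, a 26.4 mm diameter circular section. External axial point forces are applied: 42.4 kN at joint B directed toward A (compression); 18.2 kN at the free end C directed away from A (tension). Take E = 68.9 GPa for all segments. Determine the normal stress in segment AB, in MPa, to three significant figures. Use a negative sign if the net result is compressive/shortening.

Internal axial forces (sectioning from the free end, tension +): N_BC = 18.2 kN, N_AB = -24.2 kN.
A_AB = 352.1 mm².
σ_AB = N_AB/A_AB = -24200/352.1 = -68.73 MPa.

-68.7 MPa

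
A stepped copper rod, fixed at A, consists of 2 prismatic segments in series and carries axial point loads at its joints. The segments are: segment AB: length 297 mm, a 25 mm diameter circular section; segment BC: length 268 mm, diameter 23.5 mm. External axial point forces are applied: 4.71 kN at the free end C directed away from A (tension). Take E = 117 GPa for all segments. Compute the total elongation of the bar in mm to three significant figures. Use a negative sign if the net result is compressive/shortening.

Internal axial forces (sectioning from the free end, tension +): N_BC = 4.71 kN, N_AB = 4.71 kN.
A_AB = 490.9 mm².
A_BC = 433.7 mm².
δ_AB = 4710·297/(490.9·117000) = 0.02436 mm
δ_BC = 4710·268/(433.7·117000) = 0.02487 mm
δ = Σδ_i = 0.04923 mm.

0.0492 mm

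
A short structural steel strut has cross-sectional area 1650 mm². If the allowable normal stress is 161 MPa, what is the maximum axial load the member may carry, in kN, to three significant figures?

266 kN

P_max = σ_allow · A = 161 · 1650 = 265600 N = 265.6 kN.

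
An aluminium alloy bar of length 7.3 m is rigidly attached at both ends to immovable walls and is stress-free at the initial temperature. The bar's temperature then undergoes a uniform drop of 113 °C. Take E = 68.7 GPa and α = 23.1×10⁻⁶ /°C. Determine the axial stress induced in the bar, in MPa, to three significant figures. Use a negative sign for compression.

Free thermal expansion αLΔT = 23.1e-6 · 7300 · -113 = -19.06 mm.
The walls impose strain ε = −(-19.06)/7300 = 2.6103e-03; σ = Eε = 68700 · 2.6103e-03 = 179.3 MPa.

179 MPa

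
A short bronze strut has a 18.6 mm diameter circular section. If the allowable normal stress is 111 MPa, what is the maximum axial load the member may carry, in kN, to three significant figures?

30.2 kN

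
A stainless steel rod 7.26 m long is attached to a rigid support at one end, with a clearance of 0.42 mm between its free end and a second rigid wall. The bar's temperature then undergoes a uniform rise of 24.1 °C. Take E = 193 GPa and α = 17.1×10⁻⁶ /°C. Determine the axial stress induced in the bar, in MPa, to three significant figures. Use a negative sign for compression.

-68.4 MPa

Free thermal expansion αLΔT = 17.1e-6 · 7260 · 24.1 = 2.992 mm.
The walls engage after the gap closes; constrained expansion = 2.992 − 0.42 = 2.572 mm.
The walls impose strain ε = −(2.572)/7260 = -3.5426e-04; σ = Eε = 193000 · -3.5426e-04 = -68.37 MPa.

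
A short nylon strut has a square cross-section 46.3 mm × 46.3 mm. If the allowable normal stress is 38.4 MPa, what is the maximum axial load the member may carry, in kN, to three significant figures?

A = 2144 mm².
P_max = σ_allow · A = 38.4 · 2144 = 82320 N = 82.32 kN.

82.3 kN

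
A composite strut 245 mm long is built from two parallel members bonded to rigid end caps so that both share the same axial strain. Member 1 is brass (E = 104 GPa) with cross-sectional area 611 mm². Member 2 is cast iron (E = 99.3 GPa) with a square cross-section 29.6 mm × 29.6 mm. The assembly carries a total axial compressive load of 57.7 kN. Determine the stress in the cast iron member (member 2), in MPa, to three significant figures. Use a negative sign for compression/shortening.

-38.1 MPa

A_2 = 876.2 mm².
Equal strain + equilibrium ⇒ each member carries load in proportion to AE: A₁E₁ = 63540000 N, A₂E₂ = 87000000 N, ΣAE = 150500000 N.
σ₂ = P·E₂/ΣAE = -57700·99300/150500000 = -38.06 MPa.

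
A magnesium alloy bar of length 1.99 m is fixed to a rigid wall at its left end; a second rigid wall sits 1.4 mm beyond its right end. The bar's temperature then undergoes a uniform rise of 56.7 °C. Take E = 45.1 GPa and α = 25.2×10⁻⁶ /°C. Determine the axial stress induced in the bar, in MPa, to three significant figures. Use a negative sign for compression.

Free thermal expansion αLΔT = 25.2e-6 · 1990 · 56.7 = 2.843 mm.
The walls engage after the gap closes; constrained expansion = 2.843 − 1.4 = 1.443 mm.
The walls impose strain ε = −(1.443)/1990 = -7.2532e-04; σ = Eε = 45100 · -7.2532e-04 = -32.71 MPa.

-32.7 MPa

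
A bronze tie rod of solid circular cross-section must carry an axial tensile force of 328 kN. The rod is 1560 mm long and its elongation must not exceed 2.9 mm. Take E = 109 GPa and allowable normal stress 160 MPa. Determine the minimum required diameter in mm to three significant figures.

51.1 mm

Required area A ≥ P/σ_allow = 328000/160 = 2050 mm².
For a solid circular section, d ≥ √(4A/π) = 51.09 mm.
Elongation limit: A ≥ PL/(Eδ_allow) = 328000·1560/(109000·2.9) = 1619 mm² ⇒ d ≥ 45.4 mm.
The stress limit governs.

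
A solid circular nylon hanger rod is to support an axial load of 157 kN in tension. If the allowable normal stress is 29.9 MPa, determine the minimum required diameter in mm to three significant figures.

81.8 mm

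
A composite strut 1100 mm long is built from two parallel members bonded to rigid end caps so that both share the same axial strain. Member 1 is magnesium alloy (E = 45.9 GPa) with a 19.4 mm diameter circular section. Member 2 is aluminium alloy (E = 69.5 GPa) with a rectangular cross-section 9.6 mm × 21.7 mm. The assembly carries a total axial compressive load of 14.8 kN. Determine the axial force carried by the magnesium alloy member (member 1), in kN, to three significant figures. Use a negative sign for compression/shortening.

A_1 = 295.6 mm².
A_2 = 208.3 mm².
Equal strain + equilibrium ⇒ each member carries load in proportion to AE: A₁E₁ = 13570000 N, A₂E₂ = 14480000 N, ΣAE = 28050000 N.
F₁ = P·A₁E₁/ΣAE = -14800·13570000/28050000 = -7160 N.

-7.16 kN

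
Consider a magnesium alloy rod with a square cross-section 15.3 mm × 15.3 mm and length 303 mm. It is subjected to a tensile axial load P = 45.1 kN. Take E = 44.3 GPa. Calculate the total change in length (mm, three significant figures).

A = 234.1 mm².
δ_mech = NL/(AE) = 45100·303/(234.1·44300) = 1.318 mm.

1.32 mm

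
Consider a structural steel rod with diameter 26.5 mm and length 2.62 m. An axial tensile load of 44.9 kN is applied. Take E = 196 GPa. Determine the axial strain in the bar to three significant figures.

4.15e-04

A = 551.5 mm².
σ = N/A = 81.41 MPa; ε = σ/E = 81.41/196000 = 4.153e-04.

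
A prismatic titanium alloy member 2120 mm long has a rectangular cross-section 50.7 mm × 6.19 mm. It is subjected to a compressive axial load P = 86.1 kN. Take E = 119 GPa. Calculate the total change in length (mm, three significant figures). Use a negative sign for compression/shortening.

-4.89 mm

A = 313.8 mm².
δ_mech = NL/(AE) = -86100·2120/(313.8·119000) = -4.888 mm.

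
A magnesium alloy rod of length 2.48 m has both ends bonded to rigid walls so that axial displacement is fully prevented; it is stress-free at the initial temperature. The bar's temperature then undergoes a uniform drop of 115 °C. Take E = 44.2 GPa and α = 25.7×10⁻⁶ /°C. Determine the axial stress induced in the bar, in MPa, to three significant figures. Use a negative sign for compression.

131 MPa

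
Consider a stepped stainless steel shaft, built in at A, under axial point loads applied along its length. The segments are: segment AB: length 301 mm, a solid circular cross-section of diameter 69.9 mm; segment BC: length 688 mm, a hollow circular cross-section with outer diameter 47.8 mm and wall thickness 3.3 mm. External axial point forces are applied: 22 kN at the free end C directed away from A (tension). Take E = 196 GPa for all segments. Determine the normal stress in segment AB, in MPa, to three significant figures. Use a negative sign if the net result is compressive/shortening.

5.73 MPa

Internal axial forces (sectioning from the free end, tension +): N_BC = 22 kN, N_AB = 22 kN.
A_AB = 3837 mm².
σ_AB = N_AB/A_AB = 22000/3837 = 5.733 MPa.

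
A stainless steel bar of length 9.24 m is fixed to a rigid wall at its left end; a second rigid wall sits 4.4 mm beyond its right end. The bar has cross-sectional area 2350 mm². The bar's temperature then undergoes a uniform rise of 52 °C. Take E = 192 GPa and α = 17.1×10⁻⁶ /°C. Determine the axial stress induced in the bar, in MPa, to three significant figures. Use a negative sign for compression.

-79.3 MPa

Free thermal expansion αLΔT = 17.1e-6 · 9240 · 52 = 8.216 mm.
The walls engage after the gap closes; constrained expansion = 8.216 − 4.4 = 3.816 mm.
The walls impose strain ε = −(3.816)/9240 = -4.1301e-04; σ = Eε = 192000 · -4.1301e-04 = -79.3 MPa.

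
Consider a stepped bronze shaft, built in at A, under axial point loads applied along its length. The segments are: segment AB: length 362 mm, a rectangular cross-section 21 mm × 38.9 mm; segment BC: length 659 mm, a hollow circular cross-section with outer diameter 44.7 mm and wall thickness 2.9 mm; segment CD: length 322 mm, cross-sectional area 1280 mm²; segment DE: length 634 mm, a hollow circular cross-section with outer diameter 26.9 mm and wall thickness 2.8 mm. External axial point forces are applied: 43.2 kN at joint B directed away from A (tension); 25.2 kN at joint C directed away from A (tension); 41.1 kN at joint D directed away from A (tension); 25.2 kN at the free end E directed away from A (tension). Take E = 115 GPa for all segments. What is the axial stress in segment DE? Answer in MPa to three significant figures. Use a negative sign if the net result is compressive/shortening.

Internal axial forces (sectioning from the free end, tension +): N_DE = 25.2 kN, N_CD = 66.3 kN, N_BC = 91.5 kN, N_AB = 134.7 kN.
A_DE = 212 mm².
σ_DE = N_DE/A_DE = 25200/212 = 118.9 MPa.

119 MPa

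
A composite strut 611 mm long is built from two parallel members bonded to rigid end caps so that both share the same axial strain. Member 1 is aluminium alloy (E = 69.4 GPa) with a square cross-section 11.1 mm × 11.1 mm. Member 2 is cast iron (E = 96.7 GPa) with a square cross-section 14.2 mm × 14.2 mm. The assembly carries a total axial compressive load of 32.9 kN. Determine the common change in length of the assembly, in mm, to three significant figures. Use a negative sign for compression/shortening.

-0.717 mm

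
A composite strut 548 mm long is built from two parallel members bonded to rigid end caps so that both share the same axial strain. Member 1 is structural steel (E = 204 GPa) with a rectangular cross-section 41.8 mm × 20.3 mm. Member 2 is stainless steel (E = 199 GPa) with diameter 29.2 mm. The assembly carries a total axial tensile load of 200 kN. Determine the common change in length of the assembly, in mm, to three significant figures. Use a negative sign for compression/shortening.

0.358 mm

A_1 = 848.5 mm².
A_2 = 669.7 mm².
Equal strain + equilibrium ⇒ each member carries load in proportion to AE: A₁E₁ = 173100000 N, A₂E₂ = 133300000 N, ΣAE = 306400000 N.
δ = PL/ΣAE = 200000·548/306400000 = 0.3577 mm.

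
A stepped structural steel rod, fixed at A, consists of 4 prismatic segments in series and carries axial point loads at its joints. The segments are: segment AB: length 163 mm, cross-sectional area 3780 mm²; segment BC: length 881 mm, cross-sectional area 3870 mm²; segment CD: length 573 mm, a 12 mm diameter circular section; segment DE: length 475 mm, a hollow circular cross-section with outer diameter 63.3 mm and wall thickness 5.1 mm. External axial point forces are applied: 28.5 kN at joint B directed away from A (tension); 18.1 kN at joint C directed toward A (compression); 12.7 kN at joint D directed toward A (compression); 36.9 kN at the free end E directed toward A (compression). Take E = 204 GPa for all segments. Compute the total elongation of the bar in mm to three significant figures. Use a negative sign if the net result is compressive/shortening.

-1.41 mm

Internal axial forces (sectioning from the free end, tension +): N_DE = -36.9 kN, N_CD = -49.6 kN, N_BC = -67.7 kN, N_AB = -39.2 kN.
A_CD = 113.1 mm².
A_DE = 932.5 mm².
δ_AB = -39200·163/(3780·204000) = -0.008286 mm
δ_BC = -67700·881/(3870·204000) = -0.07555 mm
δ_CD = -49600·573/(113.1·204000) = -1.232 mm
δ_DE = -36900·475/(932.5·204000) = -0.09214 mm
δ = Σδ_i = -1.408 mm.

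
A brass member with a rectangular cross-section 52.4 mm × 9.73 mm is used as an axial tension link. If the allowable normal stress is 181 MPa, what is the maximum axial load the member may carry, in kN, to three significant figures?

92.3 kN

A = 509.9 mm².
P_max = σ_allow · A = 181 · 509.9 = 92280 N = 92.28 kN.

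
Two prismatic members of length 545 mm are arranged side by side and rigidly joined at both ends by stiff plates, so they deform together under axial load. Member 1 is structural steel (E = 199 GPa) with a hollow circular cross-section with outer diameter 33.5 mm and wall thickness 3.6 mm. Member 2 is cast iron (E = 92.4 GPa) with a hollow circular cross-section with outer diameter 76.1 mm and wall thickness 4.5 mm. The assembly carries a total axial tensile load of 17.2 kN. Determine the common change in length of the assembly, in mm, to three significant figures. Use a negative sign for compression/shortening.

0.0583 mm

A_1 = 338.2 mm².
A_2 = 1012 mm².
Equal strain + equilibrium ⇒ each member carries load in proportion to AE: A₁E₁ = 67290000 N, A₂E₂ = 93530000 N, ΣAE = 160800000 N.
δ = PL/ΣAE = 17200·545/160800000 = 0.05829 mm.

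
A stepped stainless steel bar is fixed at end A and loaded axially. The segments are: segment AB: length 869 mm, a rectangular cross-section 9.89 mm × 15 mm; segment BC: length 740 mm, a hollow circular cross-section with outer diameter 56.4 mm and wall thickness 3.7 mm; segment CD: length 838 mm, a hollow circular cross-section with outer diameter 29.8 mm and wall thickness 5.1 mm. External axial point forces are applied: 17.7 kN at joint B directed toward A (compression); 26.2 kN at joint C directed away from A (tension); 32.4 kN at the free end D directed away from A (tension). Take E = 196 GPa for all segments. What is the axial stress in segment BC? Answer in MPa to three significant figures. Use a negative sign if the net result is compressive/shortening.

95.7 MPa

Internal axial forces (sectioning from the free end, tension +): N_CD = 32.4 kN, N_BC = 58.6 kN, N_AB = 40.9 kN.
A_BC = 612.6 mm².
σ_BC = N_BC/A_BC = 58600/612.6 = 95.66 MPa.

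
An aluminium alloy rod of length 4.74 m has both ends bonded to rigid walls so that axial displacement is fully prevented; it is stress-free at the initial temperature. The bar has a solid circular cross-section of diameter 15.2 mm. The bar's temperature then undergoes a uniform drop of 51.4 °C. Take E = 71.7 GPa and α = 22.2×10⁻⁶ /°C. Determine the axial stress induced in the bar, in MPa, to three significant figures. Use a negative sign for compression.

Free thermal expansion αLΔT = 22.2e-6 · 4740 · -51.4 = -5.409 mm.
The walls impose strain ε = −(-5.409)/4740 = 1.1411e-03; σ = Eε = 71700 · 1.1411e-03 = 81.82 MPa.

81.8 MPa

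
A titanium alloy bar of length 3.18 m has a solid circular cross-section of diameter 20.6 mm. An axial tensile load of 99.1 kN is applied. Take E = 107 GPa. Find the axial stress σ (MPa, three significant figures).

297 MPa

A = 333.3 mm².
σ = N/A = 99100/333.3 = 297.3 MPa.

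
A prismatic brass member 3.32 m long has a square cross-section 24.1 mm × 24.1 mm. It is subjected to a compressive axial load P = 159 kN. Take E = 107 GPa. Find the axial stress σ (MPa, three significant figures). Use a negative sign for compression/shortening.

A = 580.8 mm².
σ = N/A = -159000/580.8 = -273.8 MPa.

-274 MPa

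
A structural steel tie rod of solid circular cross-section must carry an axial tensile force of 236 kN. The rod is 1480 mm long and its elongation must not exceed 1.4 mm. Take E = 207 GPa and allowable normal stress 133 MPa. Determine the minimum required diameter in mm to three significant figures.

47.5 mm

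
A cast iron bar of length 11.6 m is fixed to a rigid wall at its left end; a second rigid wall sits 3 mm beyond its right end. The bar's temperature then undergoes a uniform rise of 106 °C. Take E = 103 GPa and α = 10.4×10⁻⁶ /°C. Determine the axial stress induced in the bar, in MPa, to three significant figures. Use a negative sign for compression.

Free thermal expansion αLΔT = 10.4e-6 · 11600 · 106 = 12.79 mm.
The walls engage after the gap closes; constrained expansion = 12.79 − 3 = 9.788 mm.
The walls impose strain ε = −(9.788)/11600 = -8.4378e-04; σ = Eε = 103000 · -8.4378e-04 = -86.91 MPa.

-86.9 MPa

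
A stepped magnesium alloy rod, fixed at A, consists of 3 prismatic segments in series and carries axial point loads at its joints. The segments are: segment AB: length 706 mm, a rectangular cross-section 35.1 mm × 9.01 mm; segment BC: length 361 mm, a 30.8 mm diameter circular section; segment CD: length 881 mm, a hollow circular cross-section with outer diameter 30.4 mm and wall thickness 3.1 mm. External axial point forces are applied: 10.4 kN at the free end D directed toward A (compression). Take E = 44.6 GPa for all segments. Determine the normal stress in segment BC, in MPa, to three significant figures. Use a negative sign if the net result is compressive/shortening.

-14.0 MPa

Internal axial forces (sectioning from the free end, tension +): N_CD = -10.4 kN, N_BC = -10.4 kN, N_AB = -10.4 kN.
A_BC = 745.1 mm².
σ_BC = N_BC/A_BC = -10400/745.1 = -13.96 MPa.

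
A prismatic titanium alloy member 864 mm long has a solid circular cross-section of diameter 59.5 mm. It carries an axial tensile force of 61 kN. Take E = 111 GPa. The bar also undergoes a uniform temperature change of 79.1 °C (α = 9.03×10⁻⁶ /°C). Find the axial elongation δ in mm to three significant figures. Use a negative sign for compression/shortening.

A = 2781 mm².
δ_mech = NL/(AE) = 61000·864/(2781·111000) = 0.1708 mm.
δ_thermal = αLΔT = 9.03e-6·864·79.1 = 0.6171 mm.
δ = δ_mech + δ_thermal = 0.7879 mm.

0.788 mm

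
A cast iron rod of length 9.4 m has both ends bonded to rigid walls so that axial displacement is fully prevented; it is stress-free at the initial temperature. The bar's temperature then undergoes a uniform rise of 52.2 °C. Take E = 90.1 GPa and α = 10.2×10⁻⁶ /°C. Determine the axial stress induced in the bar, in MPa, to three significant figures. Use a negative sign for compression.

Free thermal expansion αLΔT = 10.2e-6 · 9400 · 52.2 = 5.005 mm.
The walls impose strain ε = −(5.005)/9400 = -5.3244e-04; σ = Eε = 90100 · -5.3244e-04 = -47.97 MPa.

-48.0 MPa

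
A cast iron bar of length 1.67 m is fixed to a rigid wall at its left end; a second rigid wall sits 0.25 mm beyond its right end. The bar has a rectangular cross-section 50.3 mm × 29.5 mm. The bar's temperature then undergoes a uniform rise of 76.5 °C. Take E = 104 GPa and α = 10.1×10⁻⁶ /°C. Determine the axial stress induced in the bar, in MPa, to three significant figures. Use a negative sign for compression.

-64.8 MPa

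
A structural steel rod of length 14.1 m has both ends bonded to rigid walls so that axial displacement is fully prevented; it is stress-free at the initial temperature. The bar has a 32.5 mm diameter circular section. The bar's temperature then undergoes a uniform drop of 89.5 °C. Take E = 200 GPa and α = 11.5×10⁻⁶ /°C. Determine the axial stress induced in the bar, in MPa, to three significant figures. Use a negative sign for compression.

206 MPa

Free thermal expansion αLΔT = 11.5e-6 · 14100 · -89.5 = -14.51 mm.
The walls impose strain ε = −(-14.51)/14100 = 1.0292e-03; σ = Eε = 200000 · 1.0292e-03 = 205.8 MPa.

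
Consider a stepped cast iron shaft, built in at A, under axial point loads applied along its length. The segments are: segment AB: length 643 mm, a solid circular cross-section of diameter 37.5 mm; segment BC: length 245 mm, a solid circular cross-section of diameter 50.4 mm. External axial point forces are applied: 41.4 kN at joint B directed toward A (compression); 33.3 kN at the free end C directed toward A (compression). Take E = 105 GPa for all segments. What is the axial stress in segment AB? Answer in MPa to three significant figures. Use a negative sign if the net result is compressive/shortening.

-67.6 MPa

Internal axial forces (sectioning from the free end, tension +): N_BC = -33.3 kN, N_AB = -74.7 kN.
A_AB = 1104 mm².
σ_AB = N_AB/A_AB = -74700/1104 = -67.63 MPa.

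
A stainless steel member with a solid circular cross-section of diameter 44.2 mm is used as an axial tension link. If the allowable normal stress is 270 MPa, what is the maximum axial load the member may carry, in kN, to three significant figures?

A = 1534 mm².
P_max = σ_allow · A = 270 · 1534 = 414300 N = 414.3 kN.

414 kN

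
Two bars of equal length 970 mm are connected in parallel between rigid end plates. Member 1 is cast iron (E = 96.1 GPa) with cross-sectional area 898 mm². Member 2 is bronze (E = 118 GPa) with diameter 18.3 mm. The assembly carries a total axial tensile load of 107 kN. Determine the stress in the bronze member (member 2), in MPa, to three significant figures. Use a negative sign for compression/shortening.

A_2 = 263 mm².
Equal strain + equilibrium ⇒ each member carries load in proportion to AE: A₁E₁ = 86300000 N, A₂E₂ = 31040000 N, ΣAE = 117300000 N.
σ₂ = P·E₂/ΣAE = 107000·118000/117300000 = 107.6 MPa.

108 MPa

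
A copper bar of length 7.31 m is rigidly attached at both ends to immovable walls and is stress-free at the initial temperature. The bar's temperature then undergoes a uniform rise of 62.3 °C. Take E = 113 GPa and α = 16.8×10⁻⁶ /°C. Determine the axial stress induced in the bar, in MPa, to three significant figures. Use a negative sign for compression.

Free thermal expansion αLΔT = 16.8e-6 · 7310 · 62.3 = 7.651 mm.
The walls impose strain ε = −(7.651)/7310 = -1.0466e-03; σ = Eε = 113000 · -1.0466e-03 = -118.3 MPa.

-118 MPa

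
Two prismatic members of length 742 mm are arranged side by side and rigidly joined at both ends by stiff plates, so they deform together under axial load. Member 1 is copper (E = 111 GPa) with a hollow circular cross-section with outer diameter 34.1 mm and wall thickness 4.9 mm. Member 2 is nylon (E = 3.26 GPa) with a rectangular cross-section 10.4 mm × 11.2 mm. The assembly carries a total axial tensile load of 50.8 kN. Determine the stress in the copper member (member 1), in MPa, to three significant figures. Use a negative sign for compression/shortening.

A_1 = 449.5 mm².
A_2 = 116.5 mm².
Equal strain + equilibrium ⇒ each member carries load in proportion to AE: A₁E₁ = 49890000 N, A₂E₂ = 379700 N, ΣAE = 50270000 N.
σ₁ = P·E₁/ΣAE = 50800·111000/50270000 = 112.2 MPa.

112 MPa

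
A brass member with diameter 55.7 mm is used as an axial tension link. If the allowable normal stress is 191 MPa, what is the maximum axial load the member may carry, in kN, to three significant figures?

465 kN

A = 2437 mm².
P_max = σ_allow · A = 191 · 2437 = 465400 N = 465.4 kN.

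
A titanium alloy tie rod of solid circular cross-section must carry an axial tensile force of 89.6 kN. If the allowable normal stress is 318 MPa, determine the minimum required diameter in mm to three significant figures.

18.9 mm

Required area A ≥ P/σ_allow = 89600/318 = 281.8 mm².
For a solid circular section, d ≥ √(4A/π) = 18.94 mm.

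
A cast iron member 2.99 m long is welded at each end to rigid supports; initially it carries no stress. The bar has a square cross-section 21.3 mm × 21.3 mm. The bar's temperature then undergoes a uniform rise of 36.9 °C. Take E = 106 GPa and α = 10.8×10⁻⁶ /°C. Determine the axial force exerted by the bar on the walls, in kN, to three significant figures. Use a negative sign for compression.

-19.2 kN

Free thermal expansion αLΔT = 10.8e-6 · 2990 · 36.9 = 1.192 mm.
The walls impose strain ε = −(1.192)/2990 = -3.9852e-04; σ = Eε = 106000 · -3.9852e-04 = -42.24 MPa.
Wall reaction R = σ·A = -42.24·453.7 = -19170 N = -19.17 kN.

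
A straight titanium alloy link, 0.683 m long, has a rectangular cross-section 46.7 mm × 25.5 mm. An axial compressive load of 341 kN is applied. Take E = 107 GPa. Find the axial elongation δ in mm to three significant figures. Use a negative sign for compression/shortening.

-1.83 mm

A = 1191 mm².
δ_mech = NL/(AE) = -341000·683/(1191·107000) = -1.828 mm.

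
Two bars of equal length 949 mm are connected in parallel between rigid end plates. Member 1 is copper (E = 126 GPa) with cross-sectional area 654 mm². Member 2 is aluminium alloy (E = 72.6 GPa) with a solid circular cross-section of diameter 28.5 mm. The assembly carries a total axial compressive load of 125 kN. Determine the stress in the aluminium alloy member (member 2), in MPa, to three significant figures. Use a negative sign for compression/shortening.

A_2 = 637.9 mm².
Equal strain + equilibrium ⇒ each member carries load in proportion to AE: A₁E₁ = 82400000 N, A₂E₂ = 46310000 N, ΣAE = 128700000 N.
σ₂ = P·E₂/ΣAE = -125000·72600/128700000 = -70.5 MPa.

-70.5 MPa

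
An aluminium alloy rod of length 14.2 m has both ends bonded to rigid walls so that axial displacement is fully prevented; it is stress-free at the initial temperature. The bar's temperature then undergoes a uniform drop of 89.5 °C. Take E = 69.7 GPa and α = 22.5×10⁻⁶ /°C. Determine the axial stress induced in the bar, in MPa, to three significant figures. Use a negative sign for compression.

140 MPa

Free thermal expansion αLΔT = 22.5e-6 · 14200 · -89.5 = -28.6 mm.
The walls impose strain ε = −(-28.6)/14200 = 2.0137e-03; σ = Eε = 69700 · 2.0137e-03 = 140.4 MPa.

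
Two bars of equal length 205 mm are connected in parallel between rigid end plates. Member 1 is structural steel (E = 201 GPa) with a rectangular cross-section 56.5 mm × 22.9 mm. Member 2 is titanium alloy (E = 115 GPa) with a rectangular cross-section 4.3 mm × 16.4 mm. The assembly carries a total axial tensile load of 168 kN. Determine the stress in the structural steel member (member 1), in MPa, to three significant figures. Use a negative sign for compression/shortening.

A_1 = 1294 mm².
A_2 = 70.52 mm².
Equal strain + equilibrium ⇒ each member carries load in proportion to AE: A₁E₁ = 260100000 N, A₂E₂ = 8110000 N, ΣAE = 268200000 N.
σ₁ = P·E₁/ΣAE = 168000·201000/268200000 = 125.9 MPa.

126 MPa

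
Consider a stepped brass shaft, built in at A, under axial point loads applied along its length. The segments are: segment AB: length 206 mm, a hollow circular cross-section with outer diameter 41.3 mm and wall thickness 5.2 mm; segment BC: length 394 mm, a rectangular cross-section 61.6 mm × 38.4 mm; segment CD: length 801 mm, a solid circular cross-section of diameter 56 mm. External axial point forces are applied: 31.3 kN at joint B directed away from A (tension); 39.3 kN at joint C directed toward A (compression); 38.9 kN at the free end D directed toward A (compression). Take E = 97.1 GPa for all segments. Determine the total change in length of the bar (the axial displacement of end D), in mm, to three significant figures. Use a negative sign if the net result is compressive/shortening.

Internal axial forces (sectioning from the free end, tension +): N_CD = -38.9 kN, N_BC = -78.2 kN, N_AB = -46.9 kN.
A_AB = 589.7 mm².
A_BC = 2365 mm².
A_CD = 2463 mm².
δ_AB = -46900·206/(589.7·97100) = -0.1687 mm
δ_BC = -78200·394/(2365·97100) = -0.1341 mm
δ_CD = -38900·801/(2463·97100) = -0.1303 mm
δ = Σδ_i = -0.4331 mm.

-0.433 mm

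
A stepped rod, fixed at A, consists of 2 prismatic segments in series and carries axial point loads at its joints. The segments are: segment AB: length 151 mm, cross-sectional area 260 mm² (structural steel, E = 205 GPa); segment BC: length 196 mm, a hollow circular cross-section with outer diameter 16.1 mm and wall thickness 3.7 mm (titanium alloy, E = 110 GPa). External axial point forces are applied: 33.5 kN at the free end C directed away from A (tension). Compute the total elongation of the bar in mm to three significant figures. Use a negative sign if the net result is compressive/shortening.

Internal axial forces (sectioning from the free end, tension +): N_BC = 33.5 kN, N_AB = 33.5 kN.
A_BC = 144.1 mm².
δ_AB = 33500·151/(260·205000) = 0.09491 mm
δ_BC = 33500·196/(144.1·110000) = 0.4141 mm
δ = Σδ_i = 0.509 mm.

0.509 mm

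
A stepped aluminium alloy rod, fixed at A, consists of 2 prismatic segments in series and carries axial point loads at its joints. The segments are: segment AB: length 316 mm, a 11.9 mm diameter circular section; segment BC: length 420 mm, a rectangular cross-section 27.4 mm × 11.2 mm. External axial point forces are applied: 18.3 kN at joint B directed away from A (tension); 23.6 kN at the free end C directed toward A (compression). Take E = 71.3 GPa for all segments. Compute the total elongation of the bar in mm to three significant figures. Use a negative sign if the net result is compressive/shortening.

Internal axial forces (sectioning from the free end, tension +): N_BC = -23.6 kN, N_AB = -5.3 kN.
A_AB = 111.2 mm².
A_BC = 306.9 mm².
δ_AB = -5300·316/(111.2·71300) = -0.2112 mm
δ_BC = -23600·420/(306.9·71300) = -0.453 mm
δ = Σδ_i = -0.6642 mm.

-0.664 mm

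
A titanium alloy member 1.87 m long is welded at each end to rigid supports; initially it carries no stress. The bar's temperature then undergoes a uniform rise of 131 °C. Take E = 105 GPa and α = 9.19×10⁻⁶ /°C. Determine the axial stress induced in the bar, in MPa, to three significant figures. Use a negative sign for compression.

-126 MPa

Free thermal expansion αLΔT = 9.19e-6 · 1870 · 131 = 2.251 mm.
The walls impose strain ε = −(2.251)/1870 = -1.2039e-03; σ = Eε = 105000 · -1.2039e-03 = -126.4 MPa.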